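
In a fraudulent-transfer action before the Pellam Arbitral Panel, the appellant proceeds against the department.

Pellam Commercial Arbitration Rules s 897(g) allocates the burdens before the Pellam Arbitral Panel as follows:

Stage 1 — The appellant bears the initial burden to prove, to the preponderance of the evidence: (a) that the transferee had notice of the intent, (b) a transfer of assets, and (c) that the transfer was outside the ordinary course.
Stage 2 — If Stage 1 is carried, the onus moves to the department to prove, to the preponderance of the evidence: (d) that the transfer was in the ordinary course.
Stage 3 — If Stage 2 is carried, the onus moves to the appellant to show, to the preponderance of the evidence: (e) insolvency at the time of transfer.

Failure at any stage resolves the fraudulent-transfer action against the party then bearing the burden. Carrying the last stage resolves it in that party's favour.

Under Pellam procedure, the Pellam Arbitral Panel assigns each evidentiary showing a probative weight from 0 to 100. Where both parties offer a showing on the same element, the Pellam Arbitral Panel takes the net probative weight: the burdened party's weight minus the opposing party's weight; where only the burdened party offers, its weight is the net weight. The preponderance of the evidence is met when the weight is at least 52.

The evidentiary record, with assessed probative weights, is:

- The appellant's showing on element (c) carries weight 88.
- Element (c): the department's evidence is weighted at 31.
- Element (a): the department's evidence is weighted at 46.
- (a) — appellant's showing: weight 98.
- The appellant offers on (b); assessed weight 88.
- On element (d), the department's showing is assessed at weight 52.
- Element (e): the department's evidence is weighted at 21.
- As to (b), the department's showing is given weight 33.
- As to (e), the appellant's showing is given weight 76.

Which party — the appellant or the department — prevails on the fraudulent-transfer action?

Stage 1 — burden on appellant; standard: the preponderance of the evidence (weight is at least 52).
    (a): 98 − 46 = 52 ≥ 52 [met]
    (b): 88 − 33 = 55 ≥ 52 [met]
    (c): 88 − 31 = 57 ≥ 52 [met]
  The appellant carries Stage 1; the department now bears the burden.
Stage 2 — burden on department; standard: the preponderance of the evidence (weight is at least 52).
    (d): 52 ≥ 52 [met]
  The department carries Stage 2; the appellant now bears the burden.
Stage 3 — burden on appellant; standard: the preponderance of the evidence (weight is at least 52).
    (e): 76 − 21 = 55 ≥ 52 [met]
  The appellant carries the last stage.
Every stage carried; the appellant prevails.

appellant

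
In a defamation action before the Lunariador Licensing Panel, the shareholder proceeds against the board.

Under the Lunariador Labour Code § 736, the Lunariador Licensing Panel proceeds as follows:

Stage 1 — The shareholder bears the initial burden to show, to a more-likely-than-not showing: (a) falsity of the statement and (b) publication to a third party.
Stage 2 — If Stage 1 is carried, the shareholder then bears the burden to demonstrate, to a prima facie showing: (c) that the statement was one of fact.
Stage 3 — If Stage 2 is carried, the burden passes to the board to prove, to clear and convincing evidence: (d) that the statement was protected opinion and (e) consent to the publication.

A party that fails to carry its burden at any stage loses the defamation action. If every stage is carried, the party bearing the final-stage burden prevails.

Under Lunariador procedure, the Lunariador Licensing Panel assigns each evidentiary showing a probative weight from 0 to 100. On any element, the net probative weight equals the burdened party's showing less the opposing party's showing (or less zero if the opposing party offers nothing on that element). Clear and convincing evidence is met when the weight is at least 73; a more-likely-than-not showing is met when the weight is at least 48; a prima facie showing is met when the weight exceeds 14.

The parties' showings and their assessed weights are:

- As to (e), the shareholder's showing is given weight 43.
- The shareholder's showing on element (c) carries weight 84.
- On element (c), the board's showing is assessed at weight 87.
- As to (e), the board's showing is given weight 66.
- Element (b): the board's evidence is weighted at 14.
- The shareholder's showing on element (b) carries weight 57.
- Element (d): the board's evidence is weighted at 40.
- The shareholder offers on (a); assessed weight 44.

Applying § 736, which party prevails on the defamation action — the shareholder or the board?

board

At Stage 1 the shareholder must meet a more-likely-than-not showing (weight is at least 48): on (a) the weight is 44, which does not reach 48, so (a) does not meet the standard; on (b) the weight is 57 less the opposing 14 gives net 43, < 48, so (b) does not meet the standard.
  Stage 1 not carried; the shareholder fails its burden.
The board prevails.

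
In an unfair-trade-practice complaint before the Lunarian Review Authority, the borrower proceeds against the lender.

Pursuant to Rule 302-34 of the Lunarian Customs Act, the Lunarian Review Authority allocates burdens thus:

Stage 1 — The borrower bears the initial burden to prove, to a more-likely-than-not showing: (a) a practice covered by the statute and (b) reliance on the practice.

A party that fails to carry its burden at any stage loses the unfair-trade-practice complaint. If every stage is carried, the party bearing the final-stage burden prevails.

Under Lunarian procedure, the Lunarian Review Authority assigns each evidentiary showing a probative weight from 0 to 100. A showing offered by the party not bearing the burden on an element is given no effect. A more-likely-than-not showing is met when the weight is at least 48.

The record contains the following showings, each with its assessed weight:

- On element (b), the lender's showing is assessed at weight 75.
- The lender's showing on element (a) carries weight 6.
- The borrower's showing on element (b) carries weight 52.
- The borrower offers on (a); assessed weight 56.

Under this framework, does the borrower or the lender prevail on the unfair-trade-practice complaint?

borrower

Stage 1 (borrower, a more-likely-than-not showing, weight is at least 48): (a) 56 (lender's 6 disregarded) ≥ 48 — meets; (b) 52 (lender's 75 disregarded) ≥ 48 — meets.
  Stage 1 carried; the final stage is satisfied.
All stages carried — the borrower prevails.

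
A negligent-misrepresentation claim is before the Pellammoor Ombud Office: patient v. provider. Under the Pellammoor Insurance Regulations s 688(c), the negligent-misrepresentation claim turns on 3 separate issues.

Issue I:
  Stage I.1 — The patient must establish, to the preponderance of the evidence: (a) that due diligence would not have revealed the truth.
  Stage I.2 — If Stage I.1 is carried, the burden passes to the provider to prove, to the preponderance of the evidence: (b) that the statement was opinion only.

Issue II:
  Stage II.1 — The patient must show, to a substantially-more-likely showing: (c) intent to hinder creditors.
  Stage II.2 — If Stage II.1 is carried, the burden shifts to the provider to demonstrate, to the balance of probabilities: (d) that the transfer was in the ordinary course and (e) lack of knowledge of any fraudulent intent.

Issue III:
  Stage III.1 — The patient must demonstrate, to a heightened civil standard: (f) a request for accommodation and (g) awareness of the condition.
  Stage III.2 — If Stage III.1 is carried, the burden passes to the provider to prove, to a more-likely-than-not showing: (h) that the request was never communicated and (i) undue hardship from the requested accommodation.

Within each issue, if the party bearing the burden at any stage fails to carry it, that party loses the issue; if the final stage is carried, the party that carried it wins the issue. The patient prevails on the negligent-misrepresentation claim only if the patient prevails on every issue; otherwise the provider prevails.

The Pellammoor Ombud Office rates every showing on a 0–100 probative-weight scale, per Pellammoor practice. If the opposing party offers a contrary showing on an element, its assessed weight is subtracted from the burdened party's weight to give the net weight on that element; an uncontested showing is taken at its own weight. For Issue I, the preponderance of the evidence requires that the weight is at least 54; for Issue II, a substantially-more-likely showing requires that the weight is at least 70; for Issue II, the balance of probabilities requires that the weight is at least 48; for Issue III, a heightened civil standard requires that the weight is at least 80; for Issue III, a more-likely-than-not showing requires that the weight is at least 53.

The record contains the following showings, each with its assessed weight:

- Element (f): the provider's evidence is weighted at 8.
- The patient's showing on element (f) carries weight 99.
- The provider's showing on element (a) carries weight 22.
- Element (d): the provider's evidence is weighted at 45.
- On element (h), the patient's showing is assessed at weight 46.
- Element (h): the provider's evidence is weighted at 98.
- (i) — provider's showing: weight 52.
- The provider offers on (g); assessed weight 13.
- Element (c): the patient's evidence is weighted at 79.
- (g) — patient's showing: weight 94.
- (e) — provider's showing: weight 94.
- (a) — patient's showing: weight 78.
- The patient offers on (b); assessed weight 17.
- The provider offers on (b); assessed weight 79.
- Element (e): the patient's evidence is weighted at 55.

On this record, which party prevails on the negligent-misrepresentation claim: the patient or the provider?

provider

— Issue I —
Stage I.1 — burden on patient; standard: the preponderance of the evidence (weight is at least 54).
    (a): 78 − 22 = 56 ≥ 54 [met]
  The patient carries Stage I.1; the provider now bears the burden.
Stage I.2 — burden on provider; standard: the preponderance of the evidence (weight is at least 54).
    (b): 79 − 17 = 62 ≥ 54 [met]
  The provider carries the last stage.
With every stage satisfied, the provider prevails on this issue.
— Issue II —
At Stage II.1 the patient must meet a substantially-more-likely showing (weight is at least 70): on (c) the weight is 79, ≥ 70, so (c) meets the standard.
  Stage II.1 carried; the burden shifts to the provider.
At Stage II.2 the provider must meet the balance of probabilities (weight is at least 48): on (d) the weight is 45, < 48, so (d) does not meet the standard; on (e) the weight is 94 less the opposing 55 gives net 39, which does not reach 48, so (e) does not meet the standard.
  Stage II.2 not carried; the provider fails its burden.
The patient prevails on this issue.
— Issue III —
Stage III.1 — burden on patient; standard: a heightened civil standard (weight is at least 80).
    (f): 99 − 8 = 91 ≥ 80 [met]
    (g): 94 − 13 = 81 ≥ 80 [met]
  Stage III.1 is satisfied; the onus moves to the provider.
Stage III.2 — burden on provider; standard: a more-likely-than-not showing (weight is at least 53).
    (h): 98 − 46 = 52 < 53 [not met]
    (i): 52 < 53 [not met]
  Not every element is met, so the provider fails to carry Stage III.2.
So the patient prevails on this issue.
Per-issue: Issue I → provider; Issue II → patient; Issue III → patient. The patient must prevail on every issue; overall, the provider prevails.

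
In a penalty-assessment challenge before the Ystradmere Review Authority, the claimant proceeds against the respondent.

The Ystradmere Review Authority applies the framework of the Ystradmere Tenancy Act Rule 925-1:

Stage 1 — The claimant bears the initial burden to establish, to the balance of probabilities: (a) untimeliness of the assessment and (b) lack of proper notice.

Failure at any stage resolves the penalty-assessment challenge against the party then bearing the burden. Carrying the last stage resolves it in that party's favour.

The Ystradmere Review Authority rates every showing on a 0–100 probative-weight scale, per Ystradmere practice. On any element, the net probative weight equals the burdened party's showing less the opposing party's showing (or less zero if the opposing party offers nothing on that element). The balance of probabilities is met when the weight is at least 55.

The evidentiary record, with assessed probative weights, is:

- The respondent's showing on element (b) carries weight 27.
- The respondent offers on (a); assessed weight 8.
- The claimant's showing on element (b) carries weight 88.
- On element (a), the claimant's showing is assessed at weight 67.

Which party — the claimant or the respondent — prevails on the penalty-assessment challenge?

At Stage 1 the claimant must meet the balance of probabilities (weight is at least 55): on (a) the weight is 67 less the opposing 8 gives net 59, which does reach 55, so (a) meets the standard; on (b) the weight is 88 less the opposing 27 gives net 61, which does reach 55, so (b) meets the standard.
  All elements met at the final stage.
With every stage satisfied, the claimant prevails.

claimant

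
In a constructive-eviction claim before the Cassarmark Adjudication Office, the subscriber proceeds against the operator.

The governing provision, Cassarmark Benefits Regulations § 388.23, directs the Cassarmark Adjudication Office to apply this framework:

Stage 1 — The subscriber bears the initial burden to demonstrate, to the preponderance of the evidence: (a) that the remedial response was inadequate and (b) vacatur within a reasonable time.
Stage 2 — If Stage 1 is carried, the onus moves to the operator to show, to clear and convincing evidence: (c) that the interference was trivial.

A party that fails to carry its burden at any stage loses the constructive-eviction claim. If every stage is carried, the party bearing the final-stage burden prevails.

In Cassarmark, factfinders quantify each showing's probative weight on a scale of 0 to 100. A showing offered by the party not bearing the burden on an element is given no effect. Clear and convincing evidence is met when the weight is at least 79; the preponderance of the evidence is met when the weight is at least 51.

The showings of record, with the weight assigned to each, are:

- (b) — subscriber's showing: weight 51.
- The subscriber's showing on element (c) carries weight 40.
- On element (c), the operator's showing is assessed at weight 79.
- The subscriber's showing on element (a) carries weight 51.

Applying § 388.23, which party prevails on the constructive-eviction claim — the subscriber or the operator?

Stage 1 (subscriber, the preponderance of the evidence, weight is at least 51): (a) 51 ≥ 51 — meets; (b) 51 ≥ 51 — meets.
  Stage 1 is satisfied; the onus moves to the operator.
Stage 2 (operator, clear and convincing evidence, weight is at least 79): (c) 79 (subscriber's 40 disregarded) ≥ 79 — meets.
  The operator carries the last stage.
With every stage satisfied, the operator prevails.

operator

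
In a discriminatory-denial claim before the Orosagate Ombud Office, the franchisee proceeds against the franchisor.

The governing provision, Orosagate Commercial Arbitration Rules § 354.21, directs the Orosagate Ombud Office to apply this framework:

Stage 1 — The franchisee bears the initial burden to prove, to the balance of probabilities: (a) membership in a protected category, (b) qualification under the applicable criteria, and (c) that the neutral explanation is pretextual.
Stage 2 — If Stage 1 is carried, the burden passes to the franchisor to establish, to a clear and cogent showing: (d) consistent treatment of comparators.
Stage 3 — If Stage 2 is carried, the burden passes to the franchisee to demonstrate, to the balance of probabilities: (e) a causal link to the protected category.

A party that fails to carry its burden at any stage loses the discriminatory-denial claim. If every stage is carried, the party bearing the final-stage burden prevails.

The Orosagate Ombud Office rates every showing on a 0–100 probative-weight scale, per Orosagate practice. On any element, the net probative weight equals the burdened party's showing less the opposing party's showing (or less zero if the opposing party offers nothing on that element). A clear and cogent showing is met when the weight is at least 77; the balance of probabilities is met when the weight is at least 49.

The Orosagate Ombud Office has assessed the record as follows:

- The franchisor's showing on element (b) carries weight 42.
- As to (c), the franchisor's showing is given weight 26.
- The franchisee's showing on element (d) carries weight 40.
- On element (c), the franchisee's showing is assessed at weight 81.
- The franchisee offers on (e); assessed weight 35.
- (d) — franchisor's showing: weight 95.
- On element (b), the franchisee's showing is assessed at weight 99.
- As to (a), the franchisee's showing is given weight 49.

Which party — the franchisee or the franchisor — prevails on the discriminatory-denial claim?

franchisee

At Stage 1 the franchisee must meet the balance of probabilities (weight is at least 49): on (a) the weight is 49, which does reach 49, so (a) meets the standard; on (b) the weight is 99 less the opposing 42 gives net 57, which does reach 49, so (b) meets the standard; on (c) the weight is 81 less the opposing 26 gives net 55, which does reach 49, so (c) meets the standard.
  The franchisee carries Stage 1; the franchisor now bears the burden.
At Stage 2 the franchisor must meet a clear and cogent showing (weight is at least 77): on (d) the weight is 95 less the opposing 40 gives net 55, < 77, so (d) does not meet the standard.
  Not every element is met, so the franchisor fails to carry Stage 2.
The analysis ends at Stage 2; the franchisee prevails.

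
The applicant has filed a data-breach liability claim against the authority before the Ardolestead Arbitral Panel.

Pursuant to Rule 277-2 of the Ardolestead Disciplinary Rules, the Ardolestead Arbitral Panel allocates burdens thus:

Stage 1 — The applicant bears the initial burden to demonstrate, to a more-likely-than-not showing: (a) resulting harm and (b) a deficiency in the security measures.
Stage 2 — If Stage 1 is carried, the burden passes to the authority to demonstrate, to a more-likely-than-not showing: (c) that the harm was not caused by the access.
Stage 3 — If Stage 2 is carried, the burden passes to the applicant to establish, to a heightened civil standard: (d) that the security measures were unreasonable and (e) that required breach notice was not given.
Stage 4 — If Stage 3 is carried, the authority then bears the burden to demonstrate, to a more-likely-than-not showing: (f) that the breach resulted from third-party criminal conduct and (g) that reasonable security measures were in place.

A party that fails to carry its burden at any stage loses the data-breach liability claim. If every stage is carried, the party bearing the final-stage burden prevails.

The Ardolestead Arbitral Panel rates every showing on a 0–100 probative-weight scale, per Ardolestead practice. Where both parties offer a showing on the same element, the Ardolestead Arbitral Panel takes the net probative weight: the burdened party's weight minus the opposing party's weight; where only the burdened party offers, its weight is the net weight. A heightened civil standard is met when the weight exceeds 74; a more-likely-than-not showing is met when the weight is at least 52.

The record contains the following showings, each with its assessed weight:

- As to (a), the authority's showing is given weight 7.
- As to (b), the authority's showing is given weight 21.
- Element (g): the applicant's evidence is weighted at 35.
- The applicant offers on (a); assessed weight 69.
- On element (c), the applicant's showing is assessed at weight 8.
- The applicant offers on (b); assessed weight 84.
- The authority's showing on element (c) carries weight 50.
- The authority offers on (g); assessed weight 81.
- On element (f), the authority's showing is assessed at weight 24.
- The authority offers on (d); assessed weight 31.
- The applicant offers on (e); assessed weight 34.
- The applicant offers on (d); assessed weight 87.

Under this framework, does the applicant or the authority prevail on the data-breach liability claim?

applicant

Stage 1 (applicant, a more-likely-than-not showing, weight is at least 52): (a) net 69−7=62 ≥ 52 — meets; (b) net 84−21=63 ≥ 52 — meets.
  The applicant carries Stage 1; the authority now bears the burden.
Stage 2 (authority, a more-likely-than-not showing, weight is at least 52): (c) net 50−8=42 < 52 — fails.
  Stage 2 not carried; the authority fails its burden.
The applicant prevails.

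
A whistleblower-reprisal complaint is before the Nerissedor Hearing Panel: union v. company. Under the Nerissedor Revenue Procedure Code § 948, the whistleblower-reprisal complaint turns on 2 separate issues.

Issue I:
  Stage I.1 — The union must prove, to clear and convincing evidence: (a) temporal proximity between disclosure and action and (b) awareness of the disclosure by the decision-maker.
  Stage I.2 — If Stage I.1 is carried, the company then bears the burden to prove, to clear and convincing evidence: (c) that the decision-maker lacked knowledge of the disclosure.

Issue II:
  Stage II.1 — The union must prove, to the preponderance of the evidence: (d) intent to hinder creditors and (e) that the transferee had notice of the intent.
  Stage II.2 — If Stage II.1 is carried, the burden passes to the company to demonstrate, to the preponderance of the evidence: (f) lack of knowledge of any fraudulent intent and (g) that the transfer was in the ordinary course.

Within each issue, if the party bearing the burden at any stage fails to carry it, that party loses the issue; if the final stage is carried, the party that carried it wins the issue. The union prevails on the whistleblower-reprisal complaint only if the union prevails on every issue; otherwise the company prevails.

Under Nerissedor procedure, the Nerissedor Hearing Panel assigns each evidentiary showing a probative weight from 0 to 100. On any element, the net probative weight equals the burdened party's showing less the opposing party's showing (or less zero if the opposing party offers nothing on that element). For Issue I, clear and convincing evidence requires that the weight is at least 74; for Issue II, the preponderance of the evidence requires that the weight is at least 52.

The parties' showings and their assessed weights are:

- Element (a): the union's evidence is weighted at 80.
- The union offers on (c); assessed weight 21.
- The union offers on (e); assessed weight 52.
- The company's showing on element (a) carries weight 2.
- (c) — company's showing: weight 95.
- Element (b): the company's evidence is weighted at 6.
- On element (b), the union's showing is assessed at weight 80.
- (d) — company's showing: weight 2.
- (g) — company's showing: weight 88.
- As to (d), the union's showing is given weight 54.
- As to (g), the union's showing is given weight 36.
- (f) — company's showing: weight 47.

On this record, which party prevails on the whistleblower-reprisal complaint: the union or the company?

company

— Issue I —
Stage I.1 (union, clear and convincing evidence, weight is at least 74): (a) net 80−2=78 ≥ 74 — meets; (b) net 80−6=74 ≥ 74 — meets.
  The union carries Stage I.1; the company now bears the burden.
Stage I.2 (company, clear and convincing evidence, weight is at least 74): (c) net 95−21=74 ≥ 74 — meets.
  The company carries the last stage.
With every stage satisfied, the company prevails on this issue.
— Issue II —
Stage II.1 — burden on union; standard: the preponderance of the evidence (weight is at least 52).
    (d): 54 − 2 = 52 ≥ 52 [met]
    (e): 52 ≥ 52 [met]
  The union carries Stage II.1; the company now bears the burden.
Stage II.2 — burden on company; standard: the preponderance of the evidence (weight is at least 52).
    (f): 47 < 52 [not met]
    (g): 88 − 36 = 52 ≥ 52 [met]
  Stage II.2 not carried; the company fails its burden.
The union prevails on this issue.
Per-issue: Issue I → company; Issue II → union. The union must prevail on every issue; overall, the company prevails.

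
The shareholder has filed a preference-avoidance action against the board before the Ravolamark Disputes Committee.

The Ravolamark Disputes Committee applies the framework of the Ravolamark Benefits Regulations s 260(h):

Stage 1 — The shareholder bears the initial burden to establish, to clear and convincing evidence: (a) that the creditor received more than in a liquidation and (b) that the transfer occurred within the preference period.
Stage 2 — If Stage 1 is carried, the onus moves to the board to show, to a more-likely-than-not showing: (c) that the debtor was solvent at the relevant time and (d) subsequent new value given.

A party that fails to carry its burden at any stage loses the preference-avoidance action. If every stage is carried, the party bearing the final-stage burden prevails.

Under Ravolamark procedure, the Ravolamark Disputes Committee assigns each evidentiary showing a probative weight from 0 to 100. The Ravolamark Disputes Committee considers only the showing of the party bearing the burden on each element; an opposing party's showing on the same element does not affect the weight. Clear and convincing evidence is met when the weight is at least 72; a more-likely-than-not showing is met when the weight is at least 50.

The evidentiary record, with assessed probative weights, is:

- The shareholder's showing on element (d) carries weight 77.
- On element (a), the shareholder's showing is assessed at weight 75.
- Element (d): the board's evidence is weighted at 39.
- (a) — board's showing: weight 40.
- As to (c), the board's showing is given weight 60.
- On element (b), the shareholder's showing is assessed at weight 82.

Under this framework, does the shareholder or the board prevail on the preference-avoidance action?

At Stage 1 the shareholder must meet clear and convincing evidence (weight is at least 72): on (a) the weight is 75 (the board's 40 is given no effect), ≥ 72, so (a) meets the standard; on (b) the weight is 82, which does reach 72, so (b) meets the standard.
  Stage 1 is satisfied; the onus moves to the board.
At Stage 2 the board must meet a more-likely-than-not showing (weight is at least 50): on (c) the weight is 60, which does reach 50, so (c) meets the standard; on (d) the weight is 39 (the shareholder's 77 is given no effect), which does not reach 50, so (d) does not meet the standard.
  The board does not carry Stage 2.
The shareholder prevails.

shareholder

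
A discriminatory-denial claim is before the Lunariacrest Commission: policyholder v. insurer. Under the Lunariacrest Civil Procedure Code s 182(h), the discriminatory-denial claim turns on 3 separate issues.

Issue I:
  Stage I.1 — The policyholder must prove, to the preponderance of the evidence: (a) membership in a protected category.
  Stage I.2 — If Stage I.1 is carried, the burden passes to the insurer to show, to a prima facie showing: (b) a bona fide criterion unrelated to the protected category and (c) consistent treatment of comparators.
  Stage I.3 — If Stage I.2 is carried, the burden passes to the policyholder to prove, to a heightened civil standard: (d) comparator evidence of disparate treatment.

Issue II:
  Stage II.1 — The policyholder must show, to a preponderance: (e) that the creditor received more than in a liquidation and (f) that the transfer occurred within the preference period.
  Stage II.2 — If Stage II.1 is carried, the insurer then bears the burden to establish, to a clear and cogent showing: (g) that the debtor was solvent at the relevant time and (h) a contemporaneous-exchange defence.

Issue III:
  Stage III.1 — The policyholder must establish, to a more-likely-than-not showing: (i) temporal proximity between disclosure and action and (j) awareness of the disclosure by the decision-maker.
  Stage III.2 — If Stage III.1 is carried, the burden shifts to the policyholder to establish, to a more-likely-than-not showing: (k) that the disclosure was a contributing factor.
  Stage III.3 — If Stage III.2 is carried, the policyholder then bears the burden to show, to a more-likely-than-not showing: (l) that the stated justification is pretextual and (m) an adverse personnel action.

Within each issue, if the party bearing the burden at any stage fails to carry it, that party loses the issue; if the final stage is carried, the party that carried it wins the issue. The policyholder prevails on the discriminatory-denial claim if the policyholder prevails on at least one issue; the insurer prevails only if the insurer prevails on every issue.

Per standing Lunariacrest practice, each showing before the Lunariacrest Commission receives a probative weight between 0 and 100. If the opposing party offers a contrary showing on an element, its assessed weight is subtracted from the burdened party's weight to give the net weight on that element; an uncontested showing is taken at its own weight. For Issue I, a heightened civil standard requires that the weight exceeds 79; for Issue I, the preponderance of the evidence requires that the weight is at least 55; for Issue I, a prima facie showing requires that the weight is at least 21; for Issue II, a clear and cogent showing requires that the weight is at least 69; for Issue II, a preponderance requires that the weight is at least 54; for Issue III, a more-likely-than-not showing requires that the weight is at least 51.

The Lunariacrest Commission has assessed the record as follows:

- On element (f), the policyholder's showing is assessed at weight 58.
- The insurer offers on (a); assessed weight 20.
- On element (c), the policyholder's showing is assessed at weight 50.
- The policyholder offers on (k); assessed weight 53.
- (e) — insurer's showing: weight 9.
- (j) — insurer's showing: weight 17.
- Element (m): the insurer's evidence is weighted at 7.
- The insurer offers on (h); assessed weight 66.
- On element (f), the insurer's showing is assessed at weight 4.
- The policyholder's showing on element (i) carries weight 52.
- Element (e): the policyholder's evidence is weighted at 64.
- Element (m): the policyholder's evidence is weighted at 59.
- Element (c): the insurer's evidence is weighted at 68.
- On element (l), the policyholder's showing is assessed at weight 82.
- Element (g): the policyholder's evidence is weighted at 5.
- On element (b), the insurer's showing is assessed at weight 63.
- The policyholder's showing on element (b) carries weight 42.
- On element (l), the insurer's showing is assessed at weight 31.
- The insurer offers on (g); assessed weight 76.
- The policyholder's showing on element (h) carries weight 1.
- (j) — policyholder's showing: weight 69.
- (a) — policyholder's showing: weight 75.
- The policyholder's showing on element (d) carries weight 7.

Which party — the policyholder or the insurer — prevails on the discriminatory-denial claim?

— Issue I —
At Stage I.1 the policyholder must meet the preponderance of the evidence (weight is at least 55): on (a) the weight is 75 less the opposing 20 gives net 55, which does reach 55, so (a) meets the standard.
  The policyholder carries Stage I.1; the insurer now bears the burden.
At Stage I.2 the insurer must meet a prima facie showing (weight is at least 21): on (b) the weight is 63 less the opposing 42 gives net 21, ≥ 21, so (b) meets the standard; on (c) the weight is 68 less the opposing 50 gives net 18, which does not reach 21, so (c) does not meet the standard.
  The insurer does not carry Stage I.2.
The analysis ends at Stage I.2; the policyholder prevails on this issue.
— Issue II —
At Stage II.1 the policyholder must meet a preponderance (weight is at least 54): on (e) the weight is 64 less the opposing 9 gives net 55, which does reach 54, so (e) meets the standard; on (f) the weight is 58 less the opposing 4 gives net 54, which does reach 54, so (f) meets the standard.
  Stage II.1 is satisfied; the onus moves to the insurer.
At Stage II.2 the insurer must meet a clear and cogent showing (weight is at least 69): on (g) the weight is 76 less the opposing 5 gives net 71, ≥ 69, so (g) meets the standard; on (h) the weight is 66 less the opposing 1 gives net 65, which does not reach 69, so (h) does not meet the standard.
  Stage II.2 not carried; the insurer fails its burden.
So the policyholder prevails on this issue.
— Issue III —
At Stage III.1 the policyholder must meet a more-likely-than-not showing (weight is at least 51): on (i) the weight is 52, ≥ 51, so (i) meets the standard; on (j) the weight is 69 less the opposing 17 gives net 52, which does reach 51, so (j) meets the standard.
  Stage III.1 is satisfied; the policyholder continues to bear the burden.
At Stage III.2 the policyholder must meet a more-likely-than-not showing (weight is at least 51): on (k) the weight is 53, which does reach 51, so (k) meets the standard.
  Stage III.2 is satisfied; the policyholder continues to bear the burden.
At Stage III.3 the policyholder must meet a more-likely-than-not showing (weight is at least 51): on (l) the weight is 82 less the opposing 31 gives net 51, ≥ 51, so (l) meets the standard; on (m) the weight is 59 less the opposing 7 gives net 52, ≥ 51, so (m) meets the standard.
  All elements met at the final stage.
All stages carried — the policyholder prevails on this issue.
Per-issue: Issue I → policyholder; Issue II → policyholder; Issue III → policyholder. The policyholder must prevail on at least one issue; overall, the policyholder prevails.

policyholder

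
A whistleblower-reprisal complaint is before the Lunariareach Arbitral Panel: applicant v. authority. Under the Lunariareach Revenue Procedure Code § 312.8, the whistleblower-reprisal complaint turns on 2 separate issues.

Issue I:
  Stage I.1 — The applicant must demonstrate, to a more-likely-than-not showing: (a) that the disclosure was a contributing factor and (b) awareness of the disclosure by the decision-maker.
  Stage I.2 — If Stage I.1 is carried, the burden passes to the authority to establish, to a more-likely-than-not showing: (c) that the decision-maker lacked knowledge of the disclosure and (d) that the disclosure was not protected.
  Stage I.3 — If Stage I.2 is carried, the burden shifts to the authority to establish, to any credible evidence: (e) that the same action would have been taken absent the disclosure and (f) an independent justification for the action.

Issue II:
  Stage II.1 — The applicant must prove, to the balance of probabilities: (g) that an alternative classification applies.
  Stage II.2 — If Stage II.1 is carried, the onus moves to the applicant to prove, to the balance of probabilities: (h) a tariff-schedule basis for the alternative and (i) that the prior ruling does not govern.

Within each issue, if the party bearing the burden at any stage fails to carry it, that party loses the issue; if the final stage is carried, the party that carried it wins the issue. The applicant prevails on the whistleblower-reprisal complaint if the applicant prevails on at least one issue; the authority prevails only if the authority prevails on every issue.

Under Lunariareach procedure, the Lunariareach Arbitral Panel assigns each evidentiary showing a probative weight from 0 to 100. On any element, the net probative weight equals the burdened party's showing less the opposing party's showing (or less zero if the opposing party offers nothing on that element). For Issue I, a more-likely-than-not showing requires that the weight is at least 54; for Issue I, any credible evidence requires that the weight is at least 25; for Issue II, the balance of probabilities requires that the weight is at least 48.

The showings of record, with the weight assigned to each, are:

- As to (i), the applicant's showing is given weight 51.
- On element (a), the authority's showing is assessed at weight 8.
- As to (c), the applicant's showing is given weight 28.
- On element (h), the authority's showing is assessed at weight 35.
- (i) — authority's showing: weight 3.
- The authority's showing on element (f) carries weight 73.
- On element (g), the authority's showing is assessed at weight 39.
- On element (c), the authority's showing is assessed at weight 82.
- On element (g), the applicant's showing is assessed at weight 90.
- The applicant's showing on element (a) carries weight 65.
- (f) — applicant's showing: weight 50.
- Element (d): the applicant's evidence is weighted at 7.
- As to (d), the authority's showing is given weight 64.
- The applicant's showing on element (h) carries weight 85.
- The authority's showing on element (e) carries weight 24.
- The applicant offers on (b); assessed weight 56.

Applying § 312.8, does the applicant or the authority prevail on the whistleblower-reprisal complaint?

applicant

— Issue I —
At Stage I.1 the applicant must meet a more-likely-than-not showing (weight is at least 54): on (a) the weight is 65 less the opposing 8 gives net 57, ≥ 54, so (a) meets the standard; on (b) the weight is 56, which does reach 54, so (b) meets the standard.
  Stage I.1 is satisfied; the onus moves to the authority.
At Stage I.2 the authority must meet a more-likely-than-not showing (weight is at least 54): on (c) the weight is 82 less the opposing 28 gives net 54, which does reach 54, so (c) meets the standard; on (d) the weight is 64 less the opposing 7 gives net 57, which does reach 54, so (d) meets the standard.
  Stage I.2 is satisfied; the authority continues to bear the burden.
At Stage I.3 the authority must meet any credible evidence (weight is at least 25): on (e) the weight is 24, < 25, so (e) does not meet the standard; on (f) the weight is 73 less the opposing 50 gives net 23, < 25, so (f) does not meet the standard.
  The authority does not carry Stage I.3.
The applicant prevails on this issue.
— Issue II —
Stage II.1 (applicant, the balance of probabilities, weight is at least 48): (g) net 90−39=51 ≥ 48 — meets.
  All elements met. The applicant retains the burden for Stage II.2.
Stage II.2 (applicant, the balance of probabilities, weight is at least 48): (h) net 85−35=50 ≥ 48 — meets; (i) net 51−3=48 ≥ 48 — meets.
  Stage II.2 carried; the final stage is satisfied.
All stages carried — the applicant prevails on this issue.
Per-issue: Issue I → applicant; Issue II → applicant. The applicant must prevail on at least one issue; overall, the applicant prevails.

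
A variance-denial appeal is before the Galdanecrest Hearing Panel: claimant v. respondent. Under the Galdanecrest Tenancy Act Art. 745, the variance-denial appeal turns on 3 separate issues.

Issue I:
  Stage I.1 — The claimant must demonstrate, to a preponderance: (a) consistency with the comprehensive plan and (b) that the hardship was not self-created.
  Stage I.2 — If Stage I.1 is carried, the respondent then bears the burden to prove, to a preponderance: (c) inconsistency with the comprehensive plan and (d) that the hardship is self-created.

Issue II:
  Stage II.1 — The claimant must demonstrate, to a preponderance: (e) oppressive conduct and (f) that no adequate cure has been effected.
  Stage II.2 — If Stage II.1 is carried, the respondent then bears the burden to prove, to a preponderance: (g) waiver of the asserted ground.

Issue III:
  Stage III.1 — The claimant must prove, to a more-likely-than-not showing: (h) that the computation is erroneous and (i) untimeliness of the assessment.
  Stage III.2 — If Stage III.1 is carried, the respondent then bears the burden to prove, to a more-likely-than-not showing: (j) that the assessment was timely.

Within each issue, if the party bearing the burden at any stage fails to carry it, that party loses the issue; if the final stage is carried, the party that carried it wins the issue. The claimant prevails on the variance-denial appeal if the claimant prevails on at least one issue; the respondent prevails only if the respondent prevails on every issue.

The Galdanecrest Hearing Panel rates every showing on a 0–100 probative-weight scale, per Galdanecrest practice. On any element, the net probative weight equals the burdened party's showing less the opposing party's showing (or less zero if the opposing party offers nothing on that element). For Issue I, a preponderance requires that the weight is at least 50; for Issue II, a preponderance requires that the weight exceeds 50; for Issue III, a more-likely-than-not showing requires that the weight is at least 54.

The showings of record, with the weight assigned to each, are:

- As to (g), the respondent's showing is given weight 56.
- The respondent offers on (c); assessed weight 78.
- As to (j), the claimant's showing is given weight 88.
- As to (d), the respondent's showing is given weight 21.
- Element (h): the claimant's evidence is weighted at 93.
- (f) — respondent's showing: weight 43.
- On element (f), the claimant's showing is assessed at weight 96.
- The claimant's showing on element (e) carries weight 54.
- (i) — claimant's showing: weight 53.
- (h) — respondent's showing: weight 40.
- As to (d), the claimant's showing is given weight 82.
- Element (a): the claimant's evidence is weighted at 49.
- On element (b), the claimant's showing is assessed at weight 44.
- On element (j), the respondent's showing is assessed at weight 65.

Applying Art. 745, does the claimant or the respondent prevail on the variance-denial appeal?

respondent

— Issue I —
At Stage I.1 the claimant must meet a preponderance (weight is at least 50): on (a) the weight is 49, which does not reach 50, so (a) does not meet the standard; on (b) the weight is 44, < 50, so (b) does not meet the standard.
  Not every element is met, so the claimant fails to carry Stage I.1.
The analysis ends at Stage I.1; the respondent prevails on this issue.
— Issue II —
Stage II.1 (claimant, a preponderance, weight exceeds 50): (e) 54 > 50 — meets; (f) net 96−43=53 > 50 — meets.
  All elements met. The burden passes to the respondent.
Stage II.2 (respondent, a preponderance, weight exceeds 50): (g) 56 > 50 — meets.
  Stage II.2 carried; the final stage is satisfied.
All stages carried — the respondent prevails on this issue.
— Issue III —
Stage III.1 (claimant, a more-likely-than-not showing, weight is at least 54): (h) net 93−40=53 < 54 — fails; (i) 53 < 54 — fails.
  The claimant does not carry Stage III.1.
So the respondent prevails on this issue.
Per-issue: Issue I → respondent; Issue II → respondent; Issue III → respondent. The claimant must prevail on at least one issue; overall, the respondent prevails.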